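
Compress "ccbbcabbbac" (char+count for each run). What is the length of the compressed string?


Input: ccbbcabbbac
Runs:
  'c' x 2 => "c2"
  'b' x 2 => "b2"
  'c' x 1 => "c1"
  'a' x 1 => "a1"
  'b' x 3 => "b3"
  'a' x 1 => "a1"
  'c' x 1 => "c1"
Compressed: "c2b2c1a1b3a1c1"
Compressed length: 14

14


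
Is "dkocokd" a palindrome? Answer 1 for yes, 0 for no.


Input: dkocokd
Reversed: dkocokd
  Compare pos 0 ('d') with pos 6 ('d'): match
  Compare pos 1 ('k') with pos 5 ('k'): match
  Compare pos 2 ('o') with pos 4 ('o'): match
Result: palindrome

1


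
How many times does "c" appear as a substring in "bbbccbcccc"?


Searching for "c" in "bbbccbcccc"
Scanning each position:
  Position 0: "b" => no
  Position 1: "b" => no
  Position 2: "b" => no
  Position 3: "c" => MATCH
  Position 4: "c" => MATCH
  Position 5: "b" => no
  Position 6: "c" => MATCH
  Position 7: "c" => MATCH
  Position 8: "c" => MATCH
  Position 9: "c" => MATCH
Total occurrences: 6

6


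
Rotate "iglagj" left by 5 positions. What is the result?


Input: "iglagj", rotate left by 5
First 5 characters: "iglag"
Remaining characters: "j"
Concatenate remaining + first: "j" + "iglag" = "jiglag"

jiglag


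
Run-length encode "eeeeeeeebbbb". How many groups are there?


Input: eeeeeeeebbbb
Scanning for consecutive runs:
  Group 1: 'e' x 8 (positions 0-7)
  Group 2: 'b' x 4 (positions 8-11)
Total groups: 2

2


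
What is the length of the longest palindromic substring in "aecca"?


Input: "aecca"
Checking substrings for palindromes:
  [2:4] "cc" (len 2) => palindrome
Longest palindromic substring: "cc" with length 2

2


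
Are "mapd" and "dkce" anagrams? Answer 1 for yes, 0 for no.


Strings: "mapd", "dkce"
Sorted first:  admp
Sorted second: cdek
Differ at position 0: 'a' vs 'c' => not anagrams

0


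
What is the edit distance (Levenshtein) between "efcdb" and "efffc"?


Computing edit distance: "efcdb" -> "efffc"
DP table:
           e    f    f    f    c
      0    1    2    3    4    5
  e   1    0    1    2    3    4
  f   2    1    0    1    2    3
  c   3    2    1    1    2    2
  d   4    3    2    2    2    3
  b   5    4    3    3    3    3
Edit distance = dp[5][5] = 3

3


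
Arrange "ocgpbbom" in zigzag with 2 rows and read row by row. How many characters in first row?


Zigzag "ocgpbbom" into 2 rows:
Placing characters:
  'o' => row 0
  'c' => row 1
  'g' => row 0
  'p' => row 1
  'b' => row 0
  'b' => row 1
  'o' => row 0
  'm' => row 1
Rows:
  Row 0: "ogbo"
  Row 1: "cpbm"
First row length: 4

4


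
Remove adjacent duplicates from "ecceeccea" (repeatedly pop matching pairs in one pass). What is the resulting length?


Input: ecceeccea
Stack-based adjacent duplicate removal:
  Read 'e': push. Stack: e
  Read 'c': push. Stack: ec
  Read 'c': matches stack top 'c' => pop. Stack: e
  Read 'e': matches stack top 'e' => pop. Stack: (empty)
  Read 'e': push. Stack: e
  Read 'c': push. Stack: ec
  Read 'c': matches stack top 'c' => pop. Stack: e
  Read 'e': matches stack top 'e' => pop. Stack: (empty)
  Read 'a': push. Stack: a
Final stack: "a" (length 1)

1


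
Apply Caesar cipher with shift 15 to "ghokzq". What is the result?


Caesar cipher: shift "ghokzq" by 15
  'g' (pos 6) + 15 = pos 21 = 'v'
  'h' (pos 7) + 15 = pos 22 = 'w'
  'o' (pos 14) + 15 = pos 3 = 'd'
  'k' (pos 10) + 15 = pos 25 = 'z'
  'z' (pos 25) + 15 = pos 14 = 'o'
  'q' (pos 16) + 15 = pos 5 = 'f'
Result: vwdzof

vwdzof


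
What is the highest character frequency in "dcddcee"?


Input: dcddcee
Character counts:
  'c': 2
  'd': 3
  'e': 2
Maximum frequency: 3

3


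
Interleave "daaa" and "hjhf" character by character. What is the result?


Interleaving "daaa" and "hjhf":
  Position 0: 'd' from first, 'h' from second => "dh"
  Position 1: 'a' from first, 'j' from second => "aj"
  Position 2: 'a' from first, 'h' from second => "ah"
  Position 3: 'a' from first, 'f' from second => "af"
Result: dhajahaf

dhajahaf


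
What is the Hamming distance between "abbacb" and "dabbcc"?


Comparing "abbacb" and "dabbcc" position by position:
  Position 0: 'a' vs 'd' => differ
  Position 1: 'b' vs 'a' => differ
  Position 2: 'b' vs 'b' => same
  Position 3: 'a' vs 'b' => differ
  Position 4: 'c' vs 'c' => same
  Position 5: 'b' vs 'c' => differ
Total differences (Hamming distance): 4

4


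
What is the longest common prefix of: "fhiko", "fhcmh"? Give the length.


Words: fhiko, fhcmh
  Position 0: all 'f' => match
  Position 1: all 'h' => match
  Position 2: ('i', 'c') => mismatch, stop
LCP = "fh" (length 2)

2


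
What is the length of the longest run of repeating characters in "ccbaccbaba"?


Input: "ccbaccbaba"
Scanning for longest run:
  Position 1 ('c'): continues run of 'c', length=2
  Position 2 ('b'): new char, reset run to 1
  Position 3 ('a'): new char, reset run to 1
  Position 4 ('c'): new char, reset run to 1
  Position 5 ('c'): continues run of 'c', length=2
  Position 6 ('b'): new char, reset run to 1
  Position 7 ('a'): new char, reset run to 1
  Position 8 ('b'): new char, reset run to 1
  Position 9 ('a'): new char, reset run to 1
Longest run: 'c' with length 2

2


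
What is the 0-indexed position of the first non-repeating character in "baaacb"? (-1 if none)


Input: baaacb
Character frequencies:
  'a': 3
  'b': 2
  'c': 1
Scanning left to right for freq == 1:
  Position 0 ('b'): freq=2, skip
  Position 1 ('a'): freq=3, skip
  Position 2 ('a'): freq=3, skip
  Position 3 ('a'): freq=3, skip
  Position 4 ('c'): unique! => answer = 4

4


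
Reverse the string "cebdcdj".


Input: cebdcdj
Reading characters right to left:
  Position 6: 'j'
  Position 5: 'd'
  Position 4: 'c'
  Position 3: 'd'
  Position 2: 'b'
  Position 1: 'e'
  Position 0: 'c'
Reversed: jdcdbec

jdcdbec


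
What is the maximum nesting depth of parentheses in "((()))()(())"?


Input: "((()))()(())"
Tracking depth:
  Position 0 '(': depth becomes 1
  Position 1 '(': depth becomes 2
  Position 2 '(': depth becomes 3
  Position 3 ')': depth becomes 2
  Position 4 ')': depth becomes 1
  Position 5 ')': depth becomes 0
  Position 6 '(': depth becomes 1
  Position 7 ')': depth becomes 0
  Position 8 '(': depth becomes 1
  Position 9 '(': depth becomes 2
  Position 10 ')': depth becomes 1
  Position 11 ')': depth becomes 0
Maximum depth reached: 3

3


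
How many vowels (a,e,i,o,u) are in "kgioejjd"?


Input: kgioejjd
Checking each character:
  'k' at position 0: consonant
  'g' at position 1: consonant
  'i' at position 2: vowel (running total: 1)
  'o' at position 3: vowel (running total: 2)
  'e' at position 4: vowel (running total: 3)
  'j' at position 5: consonant
  'j' at position 6: consonant
  'd' at position 7: consonant
Total vowels: 3

3


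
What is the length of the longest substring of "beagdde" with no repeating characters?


Input: "beagdde"
Sliding window (track last position of each char):
  Position 0 ('b'): window [0,0] length 1 -- new best
  Position 1 ('e'): window [0,1] length 2 -- new best
  Position 2 ('a'): window [0,2] length 3 -- new best
  Position 3 ('g'): window [0,3] length 4 -- new best
  Position 4 ('d'): window [0,4] length 5 -- new best
  Position 5 ('d'): repeat (last at 4), move window start to 5
  Position 5 ('d'): window [5,5] length 1
  Position 6 ('e'): window [5,6] length 2
Longest substring with no repeats: "beagd" with length 5

5


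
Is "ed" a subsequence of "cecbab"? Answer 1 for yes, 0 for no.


Check if "ed" is a subsequence of "cecbab"
Greedy scan:
  Position 0 ('c'): no match needed
  Position 1 ('e'): matches sub[0] = 'e'
  Position 2 ('c'): no match needed
  Position 3 ('b'): no match needed
  Position 4 ('a'): no match needed
  Position 5 ('b'): no match needed
Only matched 1/2 characters => not a subsequence

0


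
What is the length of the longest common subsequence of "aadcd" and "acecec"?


LCS of "aadcd" and "acecec"
DP table:
           a    c    e    c    e    c
      0    0    0    0    0    0    0
  a   0    1    1    1    1    1    1
  a   0    1    1    1    1    1    1
  d   0    1    1    1    1    1    1
  c   0    1    2    2    2    2    2
  d   0    1    2    2    2    2    2
LCS length = dp[5][6] = 2

2


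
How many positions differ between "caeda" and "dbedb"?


Comparing "caeda" and "dbedb" position by position:
  Position 0: 'c' vs 'd' => DIFFER
  Position 1: 'a' vs 'b' => DIFFER
  Position 2: 'e' vs 'e' => same
  Position 3: 'd' vs 'd' => same
  Position 4: 'a' vs 'b' => DIFFER
Positions that differ: 3

3


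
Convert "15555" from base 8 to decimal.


Input: "15555" in base 8
Positional expansion:
  Digit '1' (value 1) x 8^4 = 4096
  Digit '5' (value 5) x 8^3 = 2560
  Digit '5' (value 5) x 8^2 = 320
  Digit '5' (value 5) x 8^1 = 40
  Digit '5' (value 5) x 8^0 = 5
Sum = 7021

7021


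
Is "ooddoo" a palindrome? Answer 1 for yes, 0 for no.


Input: ooddoo
Reversed: ooddoo
  Compare pos 0 ('o') with pos 5 ('o'): match
  Compare pos 1 ('o') with pos 4 ('o'): match
  Compare pos 2 ('d') with pos 3 ('d'): match
Result: palindrome

1


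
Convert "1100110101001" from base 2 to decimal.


Input: "1100110101001" in base 2
Positional expansion:
  Digit '1' (value 1) x 2^12 = 4096
  Digit '1' (value 1) x 2^11 = 2048
  Digit '0' (value 0) x 2^10 = 0
  Digit '0' (value 0) x 2^9 = 0
  Digit '1' (value 1) x 2^8 = 256
  Digit '1' (value 1) x 2^7 = 128
  Digit '0' (value 0) x 2^6 = 0
  Digit '1' (value 1) x 2^5 = 32
  Digit '0' (value 0) x 2^4 = 0
  Digit '1' (value 1) x 2^3 = 8
  Digit '0' (value 0) x 2^2 = 0
  Digit '0' (value 0) x 2^1 = 0
  Digit '1' (value 1) x 2^0 = 1
Sum = 6569

6569


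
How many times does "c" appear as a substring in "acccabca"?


Searching for "c" in "acccabca"
Scanning each position:
  Position 0: "a" => no
  Position 1: "c" => MATCH
  Position 2: "c" => MATCH
  Position 3: "c" => MATCH
  Position 4: "a" => no
  Position 5: "b" => no
  Position 6: "c" => MATCH
  Position 7: "a" => no
Total occurrences: 4

4


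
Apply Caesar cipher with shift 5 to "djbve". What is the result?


Caesar cipher: shift "djbve" by 5
  'd' (pos 3) + 5 = pos 8 = 'i'
  'j' (pos 9) + 5 = pos 14 = 'o'
  'b' (pos 1) + 5 = pos 6 = 'g'
  'v' (pos 21) + 5 = pos 0 = 'a'
  'e' (pos 4) + 5 = pos 9 = 'j'
Result: iogaj

iogaj


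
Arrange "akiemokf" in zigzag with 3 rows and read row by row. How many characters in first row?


Zigzag "akiemokf" into 3 rows:
Placing characters:
  'a' => row 0
  'k' => row 1
  'i' => row 2
  'e' => row 1
  'm' => row 0
  'o' => row 1
  'k' => row 2
  'f' => row 1
Rows:
  Row 0: "am"
  Row 1: "keof"
  Row 2: "ik"
First row length: 2

2


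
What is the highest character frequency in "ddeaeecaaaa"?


Input: ddeaeecaaaa
Character counts:
  'a': 5
  'c': 1
  'd': 2
  'e': 3
Maximum frequency: 5

5


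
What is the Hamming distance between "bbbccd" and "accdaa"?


Comparing "bbbccd" and "accdaa" position by position:
  Position 0: 'b' vs 'a' => differ
  Position 1: 'b' vs 'c' => differ
  Position 2: 'b' vs 'c' => differ
  Position 3: 'c' vs 'd' => differ
  Position 4: 'c' vs 'a' => differ
  Position 5: 'd' vs 'a' => differ
Total differences (Hamming distance): 6

6


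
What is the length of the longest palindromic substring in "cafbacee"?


Input: "cafbacee"
Checking substrings for palindromes:
  [6:8] "ee" (len 2) => palindrome
Longest palindromic substring: "ee" with length 2

2


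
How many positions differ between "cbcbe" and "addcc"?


Comparing "cbcbe" and "addcc" position by position:
  Position 0: 'c' vs 'a' => DIFFER
  Position 1: 'b' vs 'd' => DIFFER
  Position 2: 'c' vs 'd' => DIFFER
  Position 3: 'b' vs 'c' => DIFFER
  Position 4: 'e' vs 'c' => DIFFER
Positions that differ: 5

5


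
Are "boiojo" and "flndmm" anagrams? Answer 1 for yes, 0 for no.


Strings: "boiojo", "flndmm"
Sorted first:  bijooo
Sorted second: dflmmn
Differ at position 0: 'b' vs 'd' => not anagrams

0


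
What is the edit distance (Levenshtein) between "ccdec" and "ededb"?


Computing edit distance: "ccdec" -> "ededb"
DP table:
           e    d    e    d    b
      0    1    2    3    4    5
  c   1    1    2    3    4    5
  c   2    2    2    3    4    5
  d   3    3    2    3    3    4
  e   4    3    3    2    3    4
  c   5    4    4    3    3    4
Edit distance = dp[5][5] = 4

4


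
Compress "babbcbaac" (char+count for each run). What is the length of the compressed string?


Input: babbcbaac
Runs:
  'b' x 1 => "b1"
  'a' x 1 => "a1"
  'b' x 2 => "b2"
  'c' x 1 => "c1"
  'b' x 1 => "b1"
  'a' x 2 => "a2"
  'c' x 1 => "c1"
Compressed: "b1a1b2c1b1a2c1"
Compressed length: 14

14


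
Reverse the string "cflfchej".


Input: cflfchej
Reading characters right to left:
  Position 7: 'j'
  Position 6: 'e'
  Position 5: 'h'
  Position 4: 'c'
  Position 3: 'f'
  Position 2: 'l'
  Position 1: 'f'
  Position 0: 'c'
Reversed: jehcflfc

jehcflfc


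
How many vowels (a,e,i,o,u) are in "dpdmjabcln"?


Input: dpdmjabcln
Checking each character:
  'd' at position 0: consonant
  'p' at position 1: consonant
  'd' at position 2: consonant
  'm' at position 3: consonant
  'j' at position 4: consonant
  'a' at position 5: vowel (running total: 1)
  'b' at position 6: consonant
  'c' at position 7: consonant
  'l' at position 8: consonant
  'n' at position 9: consonant
Total vowels: 1

1


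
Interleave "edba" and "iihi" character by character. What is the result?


Interleaving "edba" and "iihi":
  Position 0: 'e' from first, 'i' from second => "ei"
  Position 1: 'd' from first, 'i' from second => "di"
  Position 2: 'b' from first, 'h' from second => "bh"
  Position 3: 'a' from first, 'i' from second => "ai"
Result: eidibhai

eidibhai


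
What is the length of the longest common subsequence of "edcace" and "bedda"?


LCS of "edcace" and "bedda"
DP table:
           b    e    d    d    a
      0    0    0    0    0    0
  e   0    0    1    1    1    1
  d   0    0    1    2    2    2
  c   0    0    1    2    2    2
  a   0    0    1    2    2    3
  c   0    0    1    2    2    3
  e   0    0    1    2    2    3
LCS length = dp[6][5] = 3

3


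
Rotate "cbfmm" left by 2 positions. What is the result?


Input: "cbfmm", rotate left by 2
First 2 characters: "cb"
Remaining characters: "fmm"
Concatenate remaining + first: "fmm" + "cb" = "fmmcb"

fmmcb


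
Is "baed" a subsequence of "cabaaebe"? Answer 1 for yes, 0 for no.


Check if "baed" is a subsequence of "cabaaebe"
Greedy scan:
  Position 0 ('c'): no match needed
  Position 1 ('a'): no match needed
  Position 2 ('b'): matches sub[0] = 'b'
  Position 3 ('a'): matches sub[1] = 'a'
  Position 4 ('a'): no match needed
  Position 5 ('e'): matches sub[2] = 'e'
  Position 6 ('b'): no match needed
  Position 7 ('e'): no match needed
Only matched 3/4 characters => not a subsequence

0


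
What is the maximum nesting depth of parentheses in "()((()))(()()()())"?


Input: "()((()))(()()()())"
Tracking depth:
  Position 0 '(': depth becomes 1
  Position 1 ')': depth becomes 0
  Position 2 '(': depth becomes 1
  Position 3 '(': depth becomes 2
  Position 4 '(': depth becomes 3
  Position 5 ')': depth becomes 2
  Position 6 ')': depth becomes 1
  Position 7 ')': depth becomes 0
  Position 8 '(': depth becomes 1
  Position 9 '(': depth becomes 2
  Position 10 ')': depth becomes 1
  Position 11 '(': depth becomes 2
  Position 12 ')': depth becomes 1
  Position 13 '(': depth becomes 2
  Position 14 ')': depth becomes 1
  Position 15 '(': depth becomes 2
  Position 16 ')': depth becomes 1
  Position 17 ')': depth becomes 0
Maximum depth reached: 3

3


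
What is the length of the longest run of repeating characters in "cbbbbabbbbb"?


Input: "cbbbbabbbbb"
Scanning for longest run:
  Position 1 ('b'): new char, reset run to 1
  Position 2 ('b'): continues run of 'b', length=2
  Position 3 ('b'): continues run of 'b', length=3
  Position 4 ('b'): continues run of 'b', length=4
  Position 5 ('a'): new char, reset run to 1
  Position 6 ('b'): new char, reset run to 1
  Position 7 ('b'): continues run of 'b', length=2
  Position 8 ('b'): continues run of 'b', length=3
  Position 9 ('b'): continues run of 'b', length=4
  Position 10 ('b'): continues run of 'b', length=5
Longest run: 'b' with length 5

5


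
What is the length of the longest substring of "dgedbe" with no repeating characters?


Input: "dgedbe"
Sliding window (track last position of each char):
  Position 0 ('d'): window [0,0] length 1 -- new best
  Position 1 ('g'): window [0,1] length 2 -- new best
  Position 2 ('e'): window [0,2] length 3 -- new best
  Position 3 ('d'): repeat (last at 0), move window start to 1
  Position 3 ('d'): window [1,3] length 3
  Position 4 ('b'): window [1,4] length 4 -- new best
  Position 5 ('e'): repeat (last at 2), move window start to 3
  Position 5 ('e'): window [3,5] length 3
Longest substring with no repeats: "gedb" with length 4

4


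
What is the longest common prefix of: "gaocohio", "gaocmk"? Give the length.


Words: gaocohio, gaocmk
  Position 0: all 'g' => match
  Position 1: all 'a' => match
  Position 2: all 'o' => match
  Position 3: all 'c' => match
  Position 4: ('o', 'm') => mismatch, stop
LCP = "gaoc" (length 4)

4


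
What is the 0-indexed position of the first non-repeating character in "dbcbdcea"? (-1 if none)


Input: dbcbdcea
Character frequencies:
  'a': 1
  'b': 2
  'c': 2
  'd': 2
  'e': 1
Scanning left to right for freq == 1:
  Position 0 ('d'): freq=2, skip
  Position 1 ('b'): freq=2, skip
  Position 2 ('c'): freq=2, skip
  Position 3 ('b'): freq=2, skip
  Position 4 ('d'): freq=2, skip
  Position 5 ('c'): freq=2, skip
  Position 6 ('e'): unique! => answer = 6

6


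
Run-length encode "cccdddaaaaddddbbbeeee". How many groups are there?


Input: cccdddaaaaddddbbbeeee
Scanning for consecutive runs:
  Group 1: 'c' x 3 (positions 0-2)
  Group 2: 'd' x 3 (positions 3-5)
  Group 3: 'a' x 4 (positions 6-9)
  Group 4: 'd' x 4 (positions 10-13)
  Group 5: 'b' x 3 (positions 14-16)
  Group 6: 'e' x 4 (positions 17-20)
Total groups: 6

6


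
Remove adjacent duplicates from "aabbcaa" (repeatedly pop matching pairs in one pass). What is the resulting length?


Input: aabbcaa
Stack-based adjacent duplicate removal:
  Read 'a': push. Stack: a
  Read 'a': matches stack top 'a' => pop. Stack: (empty)
  Read 'b': push. Stack: b
  Read 'b': matches stack top 'b' => pop. Stack: (empty)
  Read 'c': push. Stack: c
  Read 'a': push. Stack: ca
  Read 'a': matches stack top 'a' => pop. Stack: c
Final stack: "c" (length 1)

1


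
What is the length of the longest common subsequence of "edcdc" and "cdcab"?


LCS of "edcdc" and "cdcab"
DP table:
           c    d    c    a    b
      0    0    0    0    0    0
  e   0    0    0    0    0    0
  d   0    0    1    1    1    1
  c   0    1    1    2    2    2
  d   0    1    2    2    2    2
  c   0    1    2    3    3    3
LCS length = dp[5][5] = 3

3


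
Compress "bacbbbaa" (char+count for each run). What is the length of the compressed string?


Input: bacbbbaa
Runs:
  'b' x 1 => "b1"
  'a' x 1 => "a1"
  'c' x 1 => "c1"
  'b' x 3 => "b3"
  'a' x 2 => "a2"
Compressed: "b1a1c1b3a2"
Compressed length: 10

10


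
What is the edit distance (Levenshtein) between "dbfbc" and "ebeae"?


Computing edit distance: "dbfbc" -> "ebeae"
DP table:
           e    b    e    a    e
      0    1    2    3    4    5
  d   1    1    2    3    4    5
  b   2    2    1    2    3    4
  f   3    3    2    2    3    4
  b   4    4    3    3    3    4
  c   5    5    4    4    4    4
Edit distance = dp[5][5] = 4

4


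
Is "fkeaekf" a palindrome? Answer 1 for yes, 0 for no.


Input: fkeaekf
Reversed: fkeaekf
  Compare pos 0 ('f') with pos 6 ('f'): match
  Compare pos 1 ('k') with pos 5 ('k'): match
  Compare pos 2 ('e') with pos 4 ('e'): match
Result: palindrome

1


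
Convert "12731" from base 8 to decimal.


Input: "12731" in base 8
Positional expansion:
  Digit '1' (value 1) x 8^4 = 4096
  Digit '2' (value 2) x 8^3 = 1024
  Digit '7' (value 7) x 8^2 = 448
  Digit '3' (value 3) x 8^1 = 24
  Digit '1' (value 1) x 8^0 = 1
Sum = 5593

5593


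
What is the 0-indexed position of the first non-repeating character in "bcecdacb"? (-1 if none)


Input: bcecdacb
Character frequencies:
  'a': 1
  'b': 2
  'c': 3
  'd': 1
  'e': 1
Scanning left to right for freq == 1:
  Position 0 ('b'): freq=2, skip
  Position 1 ('c'): freq=3, skip
  Position 2 ('e'): unique! => answer = 2

2


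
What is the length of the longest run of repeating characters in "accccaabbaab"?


Input: "accccaabbaab"
Scanning for longest run:
  Position 1 ('c'): new char, reset run to 1
  Position 2 ('c'): continues run of 'c', length=2
  Position 3 ('c'): continues run of 'c', length=3
  Position 4 ('c'): continues run of 'c', length=4
  Position 5 ('a'): new char, reset run to 1
  Position 6 ('a'): continues run of 'a', length=2
  Position 7 ('b'): new char, reset run to 1
  Position 8 ('b'): continues run of 'b', length=2
  Position 9 ('a'): new char, reset run to 1
  Position 10 ('a'): continues run of 'a', length=2
  Position 11 ('b'): new char, reset run to 1
Longest run: 'c' with length 4

4


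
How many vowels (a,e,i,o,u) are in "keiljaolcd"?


Input: keiljaolcd
Checking each character:
  'k' at position 0: consonant
  'e' at position 1: vowel (running total: 1)
  'i' at position 2: vowel (running total: 2)
  'l' at position 3: consonant
  'j' at position 4: consonant
  'a' at position 5: vowel (running total: 3)
  'o' at position 6: vowel (running total: 4)
  'l' at position 7: consonant
  'c' at position 8: consonant
  'd' at position 9: consonant
Total vowels: 4

4


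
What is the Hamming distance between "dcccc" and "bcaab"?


Comparing "dcccc" and "bcaab" position by position:
  Position 0: 'd' vs 'b' => differ
  Position 1: 'c' vs 'c' => same
  Position 2: 'c' vs 'a' => differ
  Position 3: 'c' vs 'a' => differ
  Position 4: 'c' vs 'b' => differ
Total differences (Hamming distance): 4

4


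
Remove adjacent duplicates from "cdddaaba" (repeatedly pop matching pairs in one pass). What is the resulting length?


Input: cdddaaba
Stack-based adjacent duplicate removal:
  Read 'c': push. Stack: c
  Read 'd': push. Stack: cd
  Read 'd': matches stack top 'd' => pop. Stack: c
  Read 'd': push. Stack: cd
  Read 'a': push. Stack: cda
  Read 'a': matches stack top 'a' => pop. Stack: cd
  Read 'b': push. Stack: cdb
  Read 'a': push. Stack: cdba
Final stack: "cdba" (length 4)

4


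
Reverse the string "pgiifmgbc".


Input: pgiifmgbc
Reading characters right to left:
  Position 8: 'c'
  Position 7: 'b'
  Position 6: 'g'
  Position 5: 'm'
  Position 4: 'f'
  Position 3: 'i'
  Position 2: 'i'
  Position 1: 'g'
  Position 0: 'p'
Reversed: cbgmfiigp

cbgmfiigp


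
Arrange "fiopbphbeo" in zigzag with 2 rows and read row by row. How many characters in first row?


Zigzag "fiopbphbeo" into 2 rows:
Placing characters:
  'f' => row 0
  'i' => row 1
  'o' => row 0
  'p' => row 1
  'b' => row 0
  'p' => row 1
  'h' => row 0
  'b' => row 1
  'e' => row 0
  'o' => row 1
Rows:
  Row 0: "fobhe"
  Row 1: "ippbo"
First row length: 5

5


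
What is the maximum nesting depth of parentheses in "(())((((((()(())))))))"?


Input: "(())((((((()(())))))))"
Tracking depth:
  Position 0 '(': depth becomes 1
  Position 1 '(': depth becomes 2
  Position 2 ')': depth becomes 1
  Position 3 ')': depth becomes 0
  Position 4 '(': depth becomes 1
  Position 5 '(': depth becomes 2
  Position 6 '(': depth becomes 3
  Position 7 '(': depth becomes 4
  Position 8 '(': depth becomes 5
  Position 9 '(': depth becomes 6
  Position 10 '(': depth becomes 7
  Position 11 ')': depth becomes 6
  Position 12 '(': depth becomes 7
  Position 13 '(': depth becomes 8
  Position 14 ')': depth becomes 7
  Position 15 ')': depth becomes 6
  Position 16 ')': depth becomes 5
  Position 17 ')': depth becomes 4
  Position 18 ')': depth becomes 3
  Position 19 ')': depth becomes 2
  Position 20 ')': depth becomes 1
  Position 21 ')': depth becomes 0
Maximum depth reached: 8

8


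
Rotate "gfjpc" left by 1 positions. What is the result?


Input: "gfjpc", rotate left by 1
First 1 characters: "g"
Remaining characters: "fjpc"
Concatenate remaining + first: "fjpc" + "g" = "fjpcg"

fjpcg


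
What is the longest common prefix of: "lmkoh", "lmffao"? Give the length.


Words: lmkoh, lmffao
  Position 0: all 'l' => match
  Position 1: all 'm' => match
  Position 2: ('k', 'f') => mismatch, stop
LCP = "lm" (length 2)

2


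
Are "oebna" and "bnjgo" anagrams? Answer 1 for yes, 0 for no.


Strings: "oebna", "bnjgo"
Sorted first:  abeno
Sorted second: bgjno
Differ at position 0: 'a' vs 'b' => not anagrams

0


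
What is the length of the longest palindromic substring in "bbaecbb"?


Input: "bbaecbb"
Checking substrings for palindromes:
  [0:2] "bb" (len 2) => palindrome
  [5:7] "bb" (len 2) => palindrome
Longest palindromic substring: "bb" with length 2

2


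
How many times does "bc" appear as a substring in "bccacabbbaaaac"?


Searching for "bc" in "bccacabbbaaaac"
Scanning each position:
  Position 0: "bc" => MATCH
  Position 1: "cc" => no
  Position 2: "ca" => no
  Position 3: "ac" => no
  Position 4: "ca" => no
  Position 5: "ab" => no
  Position 6: "bb" => no
  Position 7: "bb" => no
  Position 8: "ba" => no
  Position 9: "aa" => no
  Position 10: "aa" => no
  Position 11: "aa" => no
  Position 12: "ac" => no
Total occurrences: 1

1


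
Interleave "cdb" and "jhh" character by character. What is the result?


Interleaving "cdb" and "jhh":
  Position 0: 'c' from first, 'j' from second => "cj"
  Position 1: 'd' from first, 'h' from second => "dh"
  Position 2: 'b' from first, 'h' from second => "bh"
Result: cjdhbh

cjdhbh


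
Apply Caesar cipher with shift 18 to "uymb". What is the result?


Caesar cipher: shift "uymb" by 18
  'u' (pos 20) + 18 = pos 12 = 'm'
  'y' (pos 24) + 18 = pos 16 = 'q'
  'm' (pos 12) + 18 = pos 4 = 'e'
  'b' (pos 1) + 18 = pos 19 = 't'
Result: mqet

mqet


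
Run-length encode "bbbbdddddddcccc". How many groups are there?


Input: bbbbdddddddcccc
Scanning for consecutive runs:
  Group 1: 'b' x 4 (positions 0-3)
  Group 2: 'd' x 7 (positions 4-10)
  Group 3: 'c' x 4 (positions 11-14)
Total groups: 3

3


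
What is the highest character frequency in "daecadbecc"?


Input: daecadbecc
Character counts:
  'a': 2
  'b': 1
  'c': 3
  'd': 2
  'e': 2
Maximum frequency: 3

3


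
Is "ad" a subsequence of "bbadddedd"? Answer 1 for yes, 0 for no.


Check if "ad" is a subsequence of "bbadddedd"
Greedy scan:
  Position 0 ('b'): no match needed
  Position 1 ('b'): no match needed
  Position 2 ('a'): matches sub[0] = 'a'
  Position 3 ('d'): matches sub[1] = 'd'
  Position 4 ('d'): no match needed
  Position 5 ('d'): no match needed
  Position 6 ('e'): no match needed
  Position 7 ('d'): no match needed
  Position 8 ('d'): no match needed
All 2 characters matched => is a subsequence

1


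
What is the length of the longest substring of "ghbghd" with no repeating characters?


Input: "ghbghd"
Sliding window (track last position of each char):
  Position 0 ('g'): window [0,0] length 1 -- new best
  Position 1 ('h'): window [0,1] length 2 -- new best
  Position 2 ('b'): window [0,2] length 3 -- new best
  Position 3 ('g'): repeat (last at 0), move window start to 1
  Position 3 ('g'): window [1,3] length 3
  Position 4 ('h'): repeat (last at 1), move window start to 2
  Position 4 ('h'): window [2,4] length 3
  Position 5 ('d'): window [2,5] length 4 -- new best
Longest substring with no repeats: "bghd" with length 4

4


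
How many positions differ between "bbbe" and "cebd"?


Comparing "bbbe" and "cebd" position by position:
  Position 0: 'b' vs 'c' => DIFFER
  Position 1: 'b' vs 'e' => DIFFER
  Position 2: 'b' vs 'b' => same
  Position 3: 'e' vs 'd' => DIFFER
Positions that differ: 3

3


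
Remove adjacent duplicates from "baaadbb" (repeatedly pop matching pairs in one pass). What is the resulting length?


Input: baaadbb
Stack-based adjacent duplicate removal:
  Read 'b': push. Stack: b
  Read 'a': push. Stack: ba
  Read 'a': matches stack top 'a' => pop. Stack: b
  Read 'a': push. Stack: ba
  Read 'd': push. Stack: bad
  Read 'b': push. Stack: badb
  Read 'b': matches stack top 'b' => pop. Stack: bad
Final stack: "bad" (length 3)

3


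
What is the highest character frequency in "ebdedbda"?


Input: ebdedbda
Character counts:
  'a': 1
  'b': 2
  'd': 3
  'e': 2
Maximum frequency: 3

3


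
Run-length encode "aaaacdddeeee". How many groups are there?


Input: aaaacdddeeee
Scanning for consecutive runs:
  Group 1: 'a' x 4 (positions 0-3)
  Group 2: 'c' x 1 (positions 4-4)
  Group 3: 'd' x 3 (positions 5-7)
  Group 4: 'e' x 4 (positions 8-11)
Total groups: 4

4


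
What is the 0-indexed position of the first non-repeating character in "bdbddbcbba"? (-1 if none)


Input: bdbddbcbba
Character frequencies:
  'a': 1
  'b': 5
  'c': 1
  'd': 3
Scanning left to right for freq == 1:
  Position 0 ('b'): freq=5, skip
  Position 1 ('d'): freq=3, skip
  Position 2 ('b'): freq=5, skip
  Position 3 ('d'): freq=3, skip
  Position 4 ('d'): freq=3, skip
  Position 5 ('b'): freq=5, skip
  Position 6 ('c'): unique! => answer = 6

6


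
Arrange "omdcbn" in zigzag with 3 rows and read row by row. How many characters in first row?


Zigzag "omdcbn" into 3 rows:
Placing characters:
  'o' => row 0
  'm' => row 1
  'd' => row 2
  'c' => row 1
  'b' => row 0
  'n' => row 1
Rows:
  Row 0: "ob"
  Row 1: "mcn"
  Row 2: "d"
First row length: 2

2


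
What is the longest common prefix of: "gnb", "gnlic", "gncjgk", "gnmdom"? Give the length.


Words: gnb, gnlic, gncjgk, gnmdom
  Position 0: all 'g' => match
  Position 1: all 'n' => match
  Position 2: ('b', 'l', 'c', 'm') => mismatch, stop
LCP = "gn" (length 2)

2


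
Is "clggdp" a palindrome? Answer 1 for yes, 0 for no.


Input: clggdp
Reversed: pdgglc
  Compare pos 0 ('c') with pos 5 ('p'): MISMATCH
  Compare pos 1 ('l') with pos 4 ('d'): MISMATCH
  Compare pos 2 ('g') with pos 3 ('g'): match
Result: not a palindrome

0


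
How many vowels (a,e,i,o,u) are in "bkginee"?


Input: bkginee
Checking each character:
  'b' at position 0: consonant
  'k' at position 1: consonant
  'g' at position 2: consonant
  'i' at position 3: vowel (running total: 1)
  'n' at position 4: consonant
  'e' at position 5: vowel (running total: 2)
  'e' at position 6: vowel (running total: 3)
Total vowels: 3

3


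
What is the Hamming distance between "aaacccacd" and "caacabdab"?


Comparing "aaacccacd" and "caacabdab" position by position:
  Position 0: 'a' vs 'c' => differ
  Position 1: 'a' vs 'a' => same
  Position 2: 'a' vs 'a' => same
  Position 3: 'c' vs 'c' => same
  Position 4: 'c' vs 'a' => differ
  Position 5: 'c' vs 'b' => differ
  Position 6: 'a' vs 'd' => differ
  Position 7: 'c' vs 'a' => differ
  Position 8: 'd' vs 'b' => differ
Total differences (Hamming distance): 6

6


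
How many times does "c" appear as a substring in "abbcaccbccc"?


Searching for "c" in "abbcaccbccc"
Scanning each position:
  Position 0: "a" => no
  Position 1: "b" => no
  Position 2: "b" => no
  Position 3: "c" => MATCH
  Position 4: "a" => no
  Position 5: "c" => MATCH
  Position 6: "c" => MATCH
  Position 7: "b" => no
  Position 8: "c" => MATCH
  Position 9: "c" => MATCH
  Position 10: "c" => MATCH
Total occurrences: 6

6


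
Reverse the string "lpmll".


Input: lpmll
Reading characters right to left:
  Position 4: 'l'
  Position 3: 'l'
  Position 2: 'm'
  Position 1: 'p'
  Position 0: 'l'
Reversed: llmpl

llmpl


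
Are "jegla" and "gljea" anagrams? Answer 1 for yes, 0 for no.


Strings: "jegla", "gljea"
Sorted first:  aegjl
Sorted second: aegjl
Sorted forms match => anagrams

1


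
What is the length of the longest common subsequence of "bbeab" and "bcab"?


LCS of "bbeab" and "bcab"
DP table:
           b    c    a    b
      0    0    0    0    0
  b   0    1    1    1    1
  b   0    1    1    1    2
  e   0    1    1    1    2
  a   0    1    1    2    2
  b   0    1    1    2    3
LCS length = dp[5][4] = 3

3


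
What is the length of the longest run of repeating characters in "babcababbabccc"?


Input: "babcababbabccc"
Scanning for longest run:
  Position 1 ('a'): new char, reset run to 1
  Position 2 ('b'): new char, reset run to 1
  Position 3 ('c'): new char, reset run to 1
  Position 4 ('a'): new char, reset run to 1
  Position 5 ('b'): new char, reset run to 1
  Position 6 ('a'): new char, reset run to 1
  Position 7 ('b'): new char, reset run to 1
  Position 8 ('b'): continues run of 'b', length=2
  Position 9 ('a'): new char, reset run to 1
  Position 10 ('b'): new char, reset run to 1
  Position 11 ('c'): new char, reset run to 1
  Position 12 ('c'): continues run of 'c', length=2
  Position 13 ('c'): continues run of 'c', length=3
Longest run: 'c' with length 3

3


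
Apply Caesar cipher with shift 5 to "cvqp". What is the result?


Caesar cipher: shift "cvqp" by 5
  'c' (pos 2) + 5 = pos 7 = 'h'
  'v' (pos 21) + 5 = pos 0 = 'a'
  'q' (pos 16) + 5 = pos 21 = 'v'
  'p' (pos 15) + 5 = pos 20 = 'u'
Result: havu

havu


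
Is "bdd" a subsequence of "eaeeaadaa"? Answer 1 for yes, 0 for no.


Check if "bdd" is a subsequence of "eaeeaadaa"
Greedy scan:
  Position 0 ('e'): no match needed
  Position 1 ('a'): no match needed
  Position 2 ('e'): no match needed
  Position 3 ('e'): no match needed
  Position 4 ('a'): no match needed
  Position 5 ('a'): no match needed
  Position 6 ('d'): no match needed
  Position 7 ('a'): no match needed
  Position 8 ('a'): no match needed
Only matched 0/3 characters => not a subsequence

0


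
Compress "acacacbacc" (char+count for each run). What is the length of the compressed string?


Input: acacacbacc
Runs:
  'a' x 1 => "a1"
  'c' x 1 => "c1"
  'a' x 1 => "a1"
  'c' x 1 => "c1"
  'a' x 1 => "a1"
  'c' x 1 => "c1"
  'b' x 1 => "b1"
  'a' x 1 => "a1"
  'c' x 2 => "c2"
Compressed: "a1c1a1c1a1c1b1a1c2"
Compressed length: 18

18


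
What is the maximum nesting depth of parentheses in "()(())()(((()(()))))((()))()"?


Input: "()(())()(((()(()))))((()))()"
Tracking depth:
  Position 0 '(': depth becomes 1
  Position 1 ')': depth becomes 0
  Position 2 '(': depth becomes 1
  Position 3 '(': depth becomes 2
  Position 4 ')': depth becomes 1
  Position 5 ')': depth becomes 0
  Position 6 '(': depth becomes 1
  Position 7 ')': depth becomes 0
  Position 8 '(': depth becomes 1
  Position 9 '(': depth becomes 2
  Position 10 '(': depth becomes 3
  Position 11 '(': depth becomes 4
  Position 12 ')': depth becomes 3
  Position 13 '(': depth becomes 4
  Position 14 '(': depth becomes 5
  Position 15 ')': depth becomes 4
  Position 16 ')': depth becomes 3
  Position 17 ')': depth becomes 2
  Position 18 ')': depth becomes 1
  Position 19 ')': depth becomes 0
  Position 20 '(': depth becomes 1
  Position 21 '(': depth becomes 2
  Position 22 '(': depth becomes 3
  Position 23 ')': depth becomes 2
  Position 24 ')': depth becomes 1
  Position 25 ')': depth becomes 0
  Position 26 '(': depth becomes 1
  Position 27 ')': depth becomes 0
Maximum depth reached: 5

5


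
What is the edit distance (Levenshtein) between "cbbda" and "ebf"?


Computing edit distance: "cbbda" -> "ebf"
DP table:
           e    b    f
      0    1    2    3
  c   1    1    2    3
  b   2    2    1    2
  b   3    3    2    2
  d   4    4    3    3
  a   5    5    4    4
Edit distance = dp[5][3] = 4

4


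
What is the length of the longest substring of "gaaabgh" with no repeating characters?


Input: "gaaabgh"
Sliding window (track last position of each char):
  Position 0 ('g'): window [0,0] length 1 -- new best
  Position 1 ('a'): window [0,1] length 2 -- new best
  Position 2 ('a'): repeat (last at 1), move window start to 2
  Position 2 ('a'): window [2,2] length 1
  Position 3 ('a'): repeat (last at 2), move window start to 3
  Position 3 ('a'): window [3,3] length 1
  Position 4 ('b'): window [3,4] length 2
  Position 5 ('g'): window [3,5] length 3 -- new best
  Position 6 ('h'): window [3,6] length 4 -- new best
Longest substring with no repeats: "abgh" with length 4

4


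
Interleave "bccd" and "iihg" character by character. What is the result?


Interleaving "bccd" and "iihg":
  Position 0: 'b' from first, 'i' from second => "bi"
  Position 1: 'c' from first, 'i' from second => "ci"
  Position 2: 'c' from first, 'h' from second => "ch"
  Position 3: 'd' from first, 'g' from second => "dg"
Result: bicichdg

bicichdg


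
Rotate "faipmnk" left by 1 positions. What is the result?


Input: "faipmnk", rotate left by 1
First 1 characters: "f"
Remaining characters: "aipmnk"
Concatenate remaining + first: "aipmnk" + "f" = "aipmnkf"

aipmnkf


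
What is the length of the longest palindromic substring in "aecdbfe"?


Input: "aecdbfe"
Checking substrings for palindromes:
  No multi-char palindromic substrings found
Longest palindromic substring: "a" with length 1

1


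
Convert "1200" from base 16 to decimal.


Input: "1200" in base 16
Positional expansion:
  Digit '1' (value 1) x 16^3 = 4096
  Digit '2' (value 2) x 16^2 = 512
  Digit '0' (value 0) x 16^1 = 0
  Digit '0' (value 0) x 16^0 = 0
Sum = 4608

4608


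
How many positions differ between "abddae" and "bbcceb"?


Comparing "abddae" and "bbcceb" position by position:
  Position 0: 'a' vs 'b' => DIFFER
  Position 1: 'b' vs 'b' => same
  Position 2: 'd' vs 'c' => DIFFER
  Position 3: 'd' vs 'c' => DIFFER
  Position 4: 'a' vs 'e' => DIFFER
  Position 5: 'e' vs 'b' => DIFFER
Positions that differ: 5

5


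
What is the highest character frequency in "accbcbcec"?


Input: accbcbcec
Character counts:
  'a': 1
  'b': 2
  'c': 5
  'e': 1
Maximum frequency: 5

5


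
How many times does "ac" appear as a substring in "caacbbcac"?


Searching for "ac" in "caacbbcac"
Scanning each position:
  Position 0: "ca" => no
  Position 1: "aa" => no
  Position 2: "ac" => MATCH
  Position 3: "cb" => no
  Position 4: "bb" => no
  Position 5: "bc" => no
  Position 6: "ca" => no
  Position 7: "ac" => MATCH
Total occurrences: 2

2


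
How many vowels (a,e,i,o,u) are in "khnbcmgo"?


Input: khnbcmgo
Checking each character:
  'k' at position 0: consonant
  'h' at position 1: consonant
  'n' at position 2: consonant
  'b' at position 3: consonant
  'c' at position 4: consonant
  'm' at position 5: consonant
  'g' at position 6: consonant
  'o' at position 7: vowel (running total: 1)
Total vowels: 1

1


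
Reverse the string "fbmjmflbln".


Input: fbmjmflbln
Reading characters right to left:
  Position 9: 'n'
  Position 8: 'l'
  Position 7: 'b'
  Position 6: 'l'
  Position 5: 'f'
  Position 4: 'm'
  Position 3: 'j'
  Position 2: 'm'
  Position 1: 'b'
  Position 0: 'f'
Reversed: nlblfmjmbf

nlblfmjmbf


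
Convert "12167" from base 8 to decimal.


Input: "12167" in base 8
Positional expansion:
  Digit '1' (value 1) x 8^4 = 4096
  Digit '2' (value 2) x 8^3 = 1024
  Digit '1' (value 1) x 8^2 = 64
  Digit '6' (value 6) x 8^1 = 48
  Digit '7' (value 7) x 8^0 = 7
Sum = 5239

5239


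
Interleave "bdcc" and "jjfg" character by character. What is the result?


Interleaving "bdcc" and "jjfg":
  Position 0: 'b' from first, 'j' from second => "bj"
  Position 1: 'd' from first, 'j' from second => "dj"
  Position 2: 'c' from first, 'f' from second => "cf"
  Position 3: 'c' from first, 'g' from second => "cg"
Result: bjdjcfcg

bjdjcfcg


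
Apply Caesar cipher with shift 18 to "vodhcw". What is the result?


Caesar cipher: shift "vodhcw" by 18
  'v' (pos 21) + 18 = pos 13 = 'n'
  'o' (pos 14) + 18 = pos 6 = 'g'
  'd' (pos 3) + 18 = pos 21 = 'v'
  'h' (pos 7) + 18 = pos 25 = 'z'
  'c' (pos 2) + 18 = pos 20 = 'u'
  'w' (pos 22) + 18 = pos 14 = 'o'
Result: ngvzuo

ngvzuo


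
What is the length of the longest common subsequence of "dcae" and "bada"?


LCS of "dcae" and "bada"
DP table:
           b    a    d    a
      0    0    0    0    0
  d   0    0    0    1    1
  c   0    0    0    1    1
  a   0    0    1    1    2
  e   0    0    1    1    2
LCS length = dp[4][4] = 2

2
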